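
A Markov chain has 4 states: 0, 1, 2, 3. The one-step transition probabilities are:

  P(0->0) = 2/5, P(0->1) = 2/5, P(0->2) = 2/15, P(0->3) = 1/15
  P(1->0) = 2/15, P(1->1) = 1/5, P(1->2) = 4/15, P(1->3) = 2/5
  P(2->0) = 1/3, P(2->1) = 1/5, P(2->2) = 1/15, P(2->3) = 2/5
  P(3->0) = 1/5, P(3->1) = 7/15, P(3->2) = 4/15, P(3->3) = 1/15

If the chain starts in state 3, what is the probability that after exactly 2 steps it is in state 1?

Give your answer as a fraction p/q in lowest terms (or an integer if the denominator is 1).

Computing P^2 by repeated multiplication:
P^1 =
  0: [2/5, 2/5, 2/15, 1/15]
  1: [2/15, 1/5, 4/15, 2/5]
  2: [1/3, 1/5, 1/15, 2/5]
  3: [1/5, 7/15, 4/15, 1/15]
P^2 =
  0: [61/225, 67/225, 14/75, 11/45]
  1: [56/225, 1/3, 44/225, 2/9]
  2: [59/225, 28/75, 47/225, 7/45]
  3: [11/45, 58/225, 14/75, 14/45]

(P^2)[3 -> 1] = 58/225

Answer: 58/225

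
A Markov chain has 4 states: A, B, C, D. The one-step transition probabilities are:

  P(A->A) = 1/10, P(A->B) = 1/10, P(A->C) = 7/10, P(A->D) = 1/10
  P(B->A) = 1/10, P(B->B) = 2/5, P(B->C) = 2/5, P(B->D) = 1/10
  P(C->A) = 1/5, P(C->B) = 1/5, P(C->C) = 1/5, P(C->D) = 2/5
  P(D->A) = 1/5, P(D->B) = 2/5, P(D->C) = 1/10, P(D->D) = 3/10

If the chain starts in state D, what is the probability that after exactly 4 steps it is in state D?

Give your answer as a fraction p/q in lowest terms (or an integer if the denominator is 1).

Answer: 2431/10000

Derivation:
Computing P^4 by repeated multiplication:
P^1 =
  A: [1/10, 1/10, 7/10, 1/10]
  B: [1/10, 2/5, 2/5, 1/10]
  C: [1/5, 1/5, 1/5, 2/5]
  D: [1/5, 2/5, 1/10, 3/10]
P^2 =
  A: [9/50, 23/100, 13/50, 33/100]
  B: [3/20, 29/100, 8/25, 6/25]
  C: [4/25, 3/10, 3/10, 6/25]
  D: [7/50, 8/25, 7/20, 19/100]
P^3 =
  A: [159/1000, 147/500, 303/1000, 61/250]
  B: [39/250, 291/1000, 309/1000, 61/250]
  C: [77/500, 73/250, 79/250, 119/500]
  D: [77/500, 36/125, 63/200, 243/1000]
P^4 =
  A: [1547/10000, 2917/10000, 3139/10000, 2397/10000]
  B: [1553/10000, 1457/5000, 1559/5000, 483/2000]
  C: [777/5000, 1453/5000, 779/2500, 303/1250]
  D: [779/5000, 727/2500, 3103/10000, 2431/10000]

(P^4)[D -> D] = 2431/10000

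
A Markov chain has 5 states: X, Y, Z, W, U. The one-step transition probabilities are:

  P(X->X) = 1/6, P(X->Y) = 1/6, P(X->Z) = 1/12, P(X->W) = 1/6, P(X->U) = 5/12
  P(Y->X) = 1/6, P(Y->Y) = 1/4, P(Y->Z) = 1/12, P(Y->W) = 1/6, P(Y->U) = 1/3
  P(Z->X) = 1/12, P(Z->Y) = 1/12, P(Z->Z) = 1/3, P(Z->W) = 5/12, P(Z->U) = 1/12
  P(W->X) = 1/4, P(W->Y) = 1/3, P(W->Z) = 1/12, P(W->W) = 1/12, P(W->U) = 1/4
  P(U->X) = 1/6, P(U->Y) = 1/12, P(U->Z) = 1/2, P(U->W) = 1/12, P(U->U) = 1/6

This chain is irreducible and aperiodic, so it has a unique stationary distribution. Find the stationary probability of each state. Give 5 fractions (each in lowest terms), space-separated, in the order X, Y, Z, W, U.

Answer: 514/3161 549/3161 759/3161 605/3161 734/3161

Derivation:
The stationary distribution satisfies pi = pi * P, i.e.:
  pi_X = 1/6*pi_X + 1/6*pi_Y + 1/12*pi_Z + 1/4*pi_W + 1/6*pi_U
  pi_Y = 1/6*pi_X + 1/4*pi_Y + 1/12*pi_Z + 1/3*pi_W + 1/12*pi_U
  pi_Z = 1/12*pi_X + 1/12*pi_Y + 1/3*pi_Z + 1/12*pi_W + 1/2*pi_U
  pi_W = 1/6*pi_X + 1/6*pi_Y + 5/12*pi_Z + 1/12*pi_W + 1/12*pi_U
  pi_U = 5/12*pi_X + 1/3*pi_Y + 1/12*pi_Z + 1/4*pi_W + 1/6*pi_U
with normalization: pi_X + pi_Y + pi_Z + pi_W + pi_U = 1.

Using the first 4 balance equations plus normalization, the linear system A*pi = b is:
  [-5/6, 1/6, 1/12, 1/4, 1/6] . pi = 0
  [1/6, -3/4, 1/12, 1/3, 1/12] . pi = 0
  [1/12, 1/12, -2/3, 1/12, 1/2] . pi = 0
  [1/6, 1/6, 5/12, -11/12, 1/12] . pi = 0
  [1, 1, 1, 1, 1] . pi = 1

Solving yields:
  pi_X = 514/3161
  pi_Y = 549/3161
  pi_Z = 759/3161
  pi_W = 605/3161
  pi_U = 734/3161

Verification (pi * P):
  514/3161*1/6 + 549/3161*1/6 + 759/3161*1/12 + 605/3161*1/4 + 734/3161*1/6 = 514/3161 = pi_X  (ok)
  514/3161*1/6 + 549/3161*1/4 + 759/3161*1/12 + 605/3161*1/3 + 734/3161*1/12 = 549/3161 = pi_Y  (ok)
  514/3161*1/12 + 549/3161*1/12 + 759/3161*1/3 + 605/3161*1/12 + 734/3161*1/2 = 759/3161 = pi_Z  (ok)
  514/3161*1/6 + 549/3161*1/6 + 759/3161*5/12 + 605/3161*1/12 + 734/3161*1/12 = 605/3161 = pi_W  (ok)
  514/3161*5/12 + 549/3161*1/3 + 759/3161*1/12 + 605/3161*1/4 + 734/3161*1/6 = 734/3161 = pi_U  (ok)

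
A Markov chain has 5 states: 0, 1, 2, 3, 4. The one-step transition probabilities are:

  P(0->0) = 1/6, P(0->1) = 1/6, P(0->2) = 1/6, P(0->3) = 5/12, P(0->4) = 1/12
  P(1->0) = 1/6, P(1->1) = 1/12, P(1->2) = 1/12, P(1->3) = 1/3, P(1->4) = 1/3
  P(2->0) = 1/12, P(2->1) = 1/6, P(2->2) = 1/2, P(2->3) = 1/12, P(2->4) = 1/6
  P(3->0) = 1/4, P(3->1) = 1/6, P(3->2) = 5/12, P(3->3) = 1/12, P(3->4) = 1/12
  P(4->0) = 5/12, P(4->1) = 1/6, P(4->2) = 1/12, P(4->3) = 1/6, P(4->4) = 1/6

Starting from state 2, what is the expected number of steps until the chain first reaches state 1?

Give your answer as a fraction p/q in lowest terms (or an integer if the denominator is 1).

Answer: 6

Derivation:
Let h_i = expected steps to first reach 1 from state i.
Boundary: h_1 = 0.
First-step equations for the other states:
  h_0 = 1 + 1/6*h_0 + 1/6*h_1 + 1/6*h_2 + 5/12*h_3 + 1/12*h_4
  h_2 = 1 + 1/12*h_0 + 1/6*h_1 + 1/2*h_2 + 1/12*h_3 + 1/6*h_4
  h_3 = 1 + 1/4*h_0 + 1/6*h_1 + 5/12*h_2 + 1/12*h_3 + 1/12*h_4
  h_4 = 1 + 5/12*h_0 + 1/6*h_1 + 1/12*h_2 + 1/6*h_3 + 1/6*h_4

Substituting h_1 = 0 and rearranging gives the linear system (I - Q) h = 1:
  [5/6, -1/6, -5/12, -1/12] . (h_0, h_2, h_3, h_4) = 1
  [-1/12, 1/2, -1/12, -1/6] . (h_0, h_2, h_3, h_4) = 1
  [-1/4, -5/12, 11/12, -1/12] . (h_0, h_2, h_3, h_4) = 1
  [-5/12, -1/12, -1/6, 5/6] . (h_0, h_2, h_3, h_4) = 1

Solving yields:
  h_0 = 6
  h_2 = 6
  h_3 = 6
  h_4 = 6

Starting state is 2, so the expected hitting time is h_2 = 6.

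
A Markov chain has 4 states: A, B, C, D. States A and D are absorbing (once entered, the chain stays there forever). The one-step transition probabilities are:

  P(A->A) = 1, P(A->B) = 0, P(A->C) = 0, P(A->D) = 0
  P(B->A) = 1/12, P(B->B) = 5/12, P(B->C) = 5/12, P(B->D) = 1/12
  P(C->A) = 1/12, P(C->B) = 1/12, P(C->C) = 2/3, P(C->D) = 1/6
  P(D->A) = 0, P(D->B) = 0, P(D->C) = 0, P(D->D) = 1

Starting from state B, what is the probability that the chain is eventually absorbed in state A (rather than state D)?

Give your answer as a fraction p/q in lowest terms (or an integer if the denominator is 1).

Let a_i = P(absorbed in A | start in state i).
Boundary conditions: a_A = 1, a_D = 0.
For each transient state i, a_i = sum_j P(i->j) * a_j:
  a_B = 1/12*a_A + 5/12*a_B + 5/12*a_C + 1/12*a_D
  a_C = 1/12*a_A + 1/12*a_B + 2/3*a_C + 1/6*a_D

Substituting a_A = 1 and a_D = 0, rearrange to (I - Q) a = r where r[i] = P(i -> A):
  [7/12, -5/12] . (a_B, a_C) = 1/12
  [-1/12, 1/3] . (a_B, a_C) = 1/12

Solving yields:
  a_B = 9/23
  a_C = 8/23

Starting state is B, so the absorption probability is a_B = 9/23.

Answer: 9/23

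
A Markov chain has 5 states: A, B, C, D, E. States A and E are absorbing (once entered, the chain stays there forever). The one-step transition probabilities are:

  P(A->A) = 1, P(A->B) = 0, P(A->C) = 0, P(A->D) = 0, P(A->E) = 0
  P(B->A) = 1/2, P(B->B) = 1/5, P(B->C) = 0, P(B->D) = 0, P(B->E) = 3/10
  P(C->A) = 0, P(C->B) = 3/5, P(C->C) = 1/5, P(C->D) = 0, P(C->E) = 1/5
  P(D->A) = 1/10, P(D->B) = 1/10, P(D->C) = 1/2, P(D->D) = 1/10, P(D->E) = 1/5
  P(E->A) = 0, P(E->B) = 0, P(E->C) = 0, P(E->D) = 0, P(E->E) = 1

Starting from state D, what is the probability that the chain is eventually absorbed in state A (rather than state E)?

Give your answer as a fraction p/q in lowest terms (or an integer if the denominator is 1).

Answer: 127/288

Derivation:
Let a_i = P(absorbed in A | start in state i).
Boundary conditions: a_A = 1, a_E = 0.
For each transient state i, a_i = sum_j P(i->j) * a_j:
  a_B = 1/2*a_A + 1/5*a_B + 0*a_C + 0*a_D + 3/10*a_E
  a_C = 0*a_A + 3/5*a_B + 1/5*a_C + 0*a_D + 1/5*a_E
  a_D = 1/10*a_A + 1/10*a_B + 1/2*a_C + 1/10*a_D + 1/5*a_E

Substituting a_A = 1 and a_E = 0, rearrange to (I - Q) a = r where r[i] = P(i -> A):
  [4/5, 0, 0] . (a_B, a_C, a_D) = 1/2
  [-3/5, 4/5, 0] . (a_B, a_C, a_D) = 0
  [-1/10, -1/2, 9/10] . (a_B, a_C, a_D) = 1/10

Solving yields:
  a_B = 5/8
  a_C = 15/32
  a_D = 127/288

Starting state is D, so the absorption probability is a_D = 127/288.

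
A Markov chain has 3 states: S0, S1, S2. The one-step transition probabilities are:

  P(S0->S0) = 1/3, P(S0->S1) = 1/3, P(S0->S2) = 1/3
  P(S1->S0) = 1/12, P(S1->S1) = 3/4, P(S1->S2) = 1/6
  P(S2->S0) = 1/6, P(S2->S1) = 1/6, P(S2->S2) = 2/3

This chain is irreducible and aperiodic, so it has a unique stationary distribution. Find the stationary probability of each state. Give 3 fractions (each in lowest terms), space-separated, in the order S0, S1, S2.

The stationary distribution satisfies pi = pi * P, i.e.:
  pi_S0 = 1/3*pi_S0 + 1/12*pi_S1 + 1/6*pi_S2
  pi_S1 = 1/3*pi_S0 + 3/4*pi_S1 + 1/6*pi_S2
  pi_S2 = 1/3*pi_S0 + 1/6*pi_S1 + 2/3*pi_S2
with normalization: pi_S0 + pi_S1 + pi_S2 = 1.

Using the first 2 balance equations plus normalization, the linear system A*pi = b is:
  [-2/3, 1/12, 1/6] . pi = 0
  [1/3, -1/4, 1/6] . pi = 0
  [1, 1, 1] . pi = 1

Solving yields:
  pi_S0 = 2/13
  pi_S1 = 6/13
  pi_S2 = 5/13

Verification (pi * P):
  2/13*1/3 + 6/13*1/12 + 5/13*1/6 = 2/13 = pi_S0  (ok)
  2/13*1/3 + 6/13*3/4 + 5/13*1/6 = 6/13 = pi_S1  (ok)
  2/13*1/3 + 6/13*1/6 + 5/13*2/3 = 5/13 = pi_S2  (ok)

Answer: 2/13 6/13 5/13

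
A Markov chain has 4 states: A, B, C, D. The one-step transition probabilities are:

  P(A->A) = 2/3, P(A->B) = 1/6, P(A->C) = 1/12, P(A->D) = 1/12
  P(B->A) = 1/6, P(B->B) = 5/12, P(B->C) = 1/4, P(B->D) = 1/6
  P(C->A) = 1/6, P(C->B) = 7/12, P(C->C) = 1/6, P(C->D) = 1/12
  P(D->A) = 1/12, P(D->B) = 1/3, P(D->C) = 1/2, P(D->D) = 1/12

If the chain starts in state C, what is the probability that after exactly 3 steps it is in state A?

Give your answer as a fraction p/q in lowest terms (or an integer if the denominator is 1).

Computing P^3 by repeated multiplication:
P^1 =
  A: [2/3, 1/6, 1/12, 1/12]
  B: [1/6, 5/12, 1/4, 1/6]
  C: [1/6, 7/12, 1/6, 1/12]
  D: [1/12, 1/3, 1/2, 1/12]
P^2 =
  A: [71/144, 37/144, 11/72, 7/72]
  B: [17/72, 29/72, 35/144, 17/144]
  C: [35/144, 19/48, 11/48, 19/144]
  D: [29/144, 17/36, 31/144, 1/9]
P^3 =
  A: [175/432, 179/576, 155/864, 181/1728]
  B: [475/1728, 671/1728, 95/432, 101/864]
  C: [479/1728, 331/864, 193/864, 67/576]
  D: [223/864, 679/1728, 391/1728, 53/432]

(P^3)[C -> A] = 479/1728

Answer: 479/1728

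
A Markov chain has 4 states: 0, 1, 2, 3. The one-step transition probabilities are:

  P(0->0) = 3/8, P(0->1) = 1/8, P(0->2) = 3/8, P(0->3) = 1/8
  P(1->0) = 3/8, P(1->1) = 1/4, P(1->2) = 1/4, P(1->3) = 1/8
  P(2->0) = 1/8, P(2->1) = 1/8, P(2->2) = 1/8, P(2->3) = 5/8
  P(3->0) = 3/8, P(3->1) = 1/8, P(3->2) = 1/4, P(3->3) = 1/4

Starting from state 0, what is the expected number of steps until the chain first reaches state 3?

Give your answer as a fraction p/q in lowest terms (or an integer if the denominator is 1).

Let h_i = expected steps to first reach 3 from state i.
Boundary: h_3 = 0.
First-step equations for the other states:
  h_0 = 1 + 3/8*h_0 + 1/8*h_1 + 3/8*h_2 + 1/8*h_3
  h_1 = 1 + 3/8*h_0 + 1/4*h_1 + 1/4*h_2 + 1/8*h_3
  h_2 = 1 + 1/8*h_0 + 1/8*h_1 + 1/8*h_2 + 5/8*h_3

Substituting h_3 = 0 and rearranging gives the linear system (I - Q) h = 1:
  [5/8, -1/8, -3/8] . (h_0, h_1, h_2) = 1
  [-3/8, 3/4, -1/4] . (h_0, h_1, h_2) = 1
  [-1/8, -1/8, 7/8] . (h_0, h_1, h_2) = 1

Solving yields:
  h_0 = 56/15
  h_1 = 296/75
  h_2 = 56/25

Starting state is 0, so the expected hitting time is h_0 = 56/15.

Answer: 56/15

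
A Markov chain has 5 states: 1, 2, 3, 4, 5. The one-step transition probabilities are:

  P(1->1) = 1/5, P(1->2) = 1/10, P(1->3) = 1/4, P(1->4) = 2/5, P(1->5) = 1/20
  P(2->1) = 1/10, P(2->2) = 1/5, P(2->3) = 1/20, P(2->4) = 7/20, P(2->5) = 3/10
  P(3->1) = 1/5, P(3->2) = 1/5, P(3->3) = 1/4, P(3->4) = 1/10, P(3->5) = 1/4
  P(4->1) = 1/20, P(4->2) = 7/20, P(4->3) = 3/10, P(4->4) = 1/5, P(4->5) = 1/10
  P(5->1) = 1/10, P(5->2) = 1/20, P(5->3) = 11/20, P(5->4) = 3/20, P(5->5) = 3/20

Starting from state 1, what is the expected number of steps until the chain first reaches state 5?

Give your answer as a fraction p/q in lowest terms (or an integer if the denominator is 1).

Let h_i = expected steps to first reach 5 from state i.
Boundary: h_5 = 0.
First-step equations for the other states:
  h_1 = 1 + 1/5*h_1 + 1/10*h_2 + 1/4*h_3 + 2/5*h_4 + 1/20*h_5
  h_2 = 1 + 1/10*h_1 + 1/5*h_2 + 1/20*h_3 + 7/20*h_4 + 3/10*h_5
  h_3 = 1 + 1/5*h_1 + 1/5*h_2 + 1/4*h_3 + 1/10*h_4 + 1/4*h_5
  h_4 = 1 + 1/20*h_1 + 7/20*h_2 + 3/10*h_3 + 1/5*h_4 + 1/10*h_5

Substituting h_5 = 0 and rearranging gives the linear system (I - Q) h = 1:
  [4/5, -1/10, -1/4, -2/5] . (h_1, h_2, h_3, h_4) = 1
  [-1/10, 4/5, -1/20, -7/20] . (h_1, h_2, h_3, h_4) = 1
  [-1/5, -1/5, 3/4, -1/10] . (h_1, h_2, h_3, h_4) = 1
  [-1/20, -7/20, -3/10, 4/5] . (h_1, h_2, h_3, h_4) = 1

Solving yields:
  h_1 = 29740/4769
  h_2 = 22920/4769
  h_3 = 23980/4769
  h_4 = 26840/4769

Starting state is 1, so the expected hitting time is h_1 = 29740/4769.

Answer: 29740/4769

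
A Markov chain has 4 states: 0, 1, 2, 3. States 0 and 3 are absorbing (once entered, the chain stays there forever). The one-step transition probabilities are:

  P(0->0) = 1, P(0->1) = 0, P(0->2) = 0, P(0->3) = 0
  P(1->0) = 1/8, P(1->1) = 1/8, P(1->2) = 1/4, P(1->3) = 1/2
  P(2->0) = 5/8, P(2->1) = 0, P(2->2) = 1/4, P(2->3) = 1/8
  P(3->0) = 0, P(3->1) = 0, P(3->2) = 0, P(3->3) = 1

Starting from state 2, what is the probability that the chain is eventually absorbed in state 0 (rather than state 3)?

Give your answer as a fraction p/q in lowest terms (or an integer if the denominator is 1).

Let a_i = P(absorbed in 0 | start in state i).
Boundary conditions: a_0 = 1, a_3 = 0.
For each transient state i, a_i = sum_j P(i->j) * a_j:
  a_1 = 1/8*a_0 + 1/8*a_1 + 1/4*a_2 + 1/2*a_3
  a_2 = 5/8*a_0 + 0*a_1 + 1/4*a_2 + 1/8*a_3

Substituting a_0 = 1 and a_3 = 0, rearrange to (I - Q) a = r where r[i] = P(i -> 0):
  [7/8, -1/4] . (a_1, a_2) = 1/8
  [0, 3/4] . (a_1, a_2) = 5/8

Solving yields:
  a_1 = 8/21
  a_2 = 5/6

Starting state is 2, so the absorption probability is a_2 = 5/6.

Answer: 5/6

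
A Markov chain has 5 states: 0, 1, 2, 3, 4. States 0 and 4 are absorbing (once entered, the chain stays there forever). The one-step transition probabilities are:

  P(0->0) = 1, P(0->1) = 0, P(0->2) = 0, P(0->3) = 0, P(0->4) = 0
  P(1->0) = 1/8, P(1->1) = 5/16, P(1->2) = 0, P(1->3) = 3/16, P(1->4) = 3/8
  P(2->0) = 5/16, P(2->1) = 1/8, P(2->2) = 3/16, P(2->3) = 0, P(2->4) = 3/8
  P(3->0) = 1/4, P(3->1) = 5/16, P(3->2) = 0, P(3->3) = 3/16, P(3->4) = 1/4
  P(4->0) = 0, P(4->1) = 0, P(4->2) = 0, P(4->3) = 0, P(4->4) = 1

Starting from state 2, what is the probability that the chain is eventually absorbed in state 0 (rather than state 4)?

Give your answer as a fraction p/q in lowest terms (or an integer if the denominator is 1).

Let a_i = P(absorbed in 0 | start in state i).
Boundary conditions: a_0 = 1, a_4 = 0.
For each transient state i, a_i = sum_j P(i->j) * a_j:
  a_1 = 1/8*a_0 + 5/16*a_1 + 0*a_2 + 3/16*a_3 + 3/8*a_4
  a_2 = 5/16*a_0 + 1/8*a_1 + 3/16*a_2 + 0*a_3 + 3/8*a_4
  a_3 = 1/4*a_0 + 5/16*a_1 + 0*a_2 + 3/16*a_3 + 1/4*a_4

Substituting a_0 = 1 and a_4 = 0, rearrange to (I - Q) a = r where r[i] = P(i -> 0):
  [11/16, 0, -3/16] . (a_1, a_2, a_3) = 1/8
  [-1/8, 13/16, 0] . (a_1, a_2, a_3) = 5/16
  [-5/16, 0, 13/16] . (a_1, a_2, a_3) = 1/4

Solving yields:
  a_1 = 19/64
  a_2 = 179/416
  a_3 = 27/64

Starting state is 2, so the absorption probability is a_2 = 179/416.

Answer: 179/416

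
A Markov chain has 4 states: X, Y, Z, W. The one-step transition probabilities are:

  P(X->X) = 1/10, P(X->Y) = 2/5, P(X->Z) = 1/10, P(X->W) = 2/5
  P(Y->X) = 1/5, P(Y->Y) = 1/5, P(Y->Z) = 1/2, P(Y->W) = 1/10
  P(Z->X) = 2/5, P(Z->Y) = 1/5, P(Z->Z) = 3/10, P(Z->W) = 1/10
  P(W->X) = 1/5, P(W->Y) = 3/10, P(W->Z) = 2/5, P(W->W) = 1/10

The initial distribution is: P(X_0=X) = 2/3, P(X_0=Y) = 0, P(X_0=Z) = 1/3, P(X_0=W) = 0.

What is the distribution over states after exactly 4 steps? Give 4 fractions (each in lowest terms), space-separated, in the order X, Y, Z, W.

Propagating the distribution step by step (d_{t+1} = d_t * P):
d_0 = (X=2/3, Y=0, Z=1/3, W=0)
  d_1[X] = 2/3*1/10 + 0*1/5 + 1/3*2/5 + 0*1/5 = 1/5
  d_1[Y] = 2/3*2/5 + 0*1/5 + 1/3*1/5 + 0*3/10 = 1/3
  d_1[Z] = 2/3*1/10 + 0*1/2 + 1/3*3/10 + 0*2/5 = 1/6
  d_1[W] = 2/3*2/5 + 0*1/10 + 1/3*1/10 + 0*1/10 = 3/10
d_1 = (X=1/5, Y=1/3, Z=1/6, W=3/10)
  d_2[X] = 1/5*1/10 + 1/3*1/5 + 1/6*2/5 + 3/10*1/5 = 16/75
  d_2[Y] = 1/5*2/5 + 1/3*1/5 + 1/6*1/5 + 3/10*3/10 = 27/100
  d_2[Z] = 1/5*1/10 + 1/3*1/2 + 1/6*3/10 + 3/10*2/5 = 107/300
  d_2[W] = 1/5*2/5 + 1/3*1/10 + 1/6*1/10 + 3/10*1/10 = 4/25
d_2 = (X=16/75, Y=27/100, Z=107/300, W=4/25)
  d_3[X] = 16/75*1/10 + 27/100*1/5 + 107/300*2/5 + 4/25*1/5 = 1/4
  d_3[Y] = 16/75*2/5 + 27/100*1/5 + 107/300*1/5 + 4/25*3/10 = 97/375
  d_3[Z] = 16/75*1/10 + 27/100*1/2 + 107/300*3/10 + 4/25*2/5 = 491/1500
  d_3[W] = 16/75*2/5 + 27/100*1/10 + 107/300*1/10 + 4/25*1/10 = 41/250
d_3 = (X=1/4, Y=97/375, Z=491/1500, W=41/250)
  d_4[X] = 1/4*1/10 + 97/375*1/5 + 491/1500*2/5 + 41/250*1/5 = 3607/15000
  d_4[Y] = 1/4*2/5 + 97/375*1/5 + 491/1500*1/5 + 41/250*3/10 = 333/1250
  d_4[Z] = 1/4*1/10 + 97/375*1/2 + 491/1500*3/10 + 41/250*2/5 = 1193/3750
  d_4[W] = 1/4*2/5 + 97/375*1/10 + 491/1500*1/10 + 41/250*1/10 = 7/40
d_4 = (X=3607/15000, Y=333/1250, Z=1193/3750, W=7/40)

Answer: 3607/15000 333/1250 1193/3750 7/40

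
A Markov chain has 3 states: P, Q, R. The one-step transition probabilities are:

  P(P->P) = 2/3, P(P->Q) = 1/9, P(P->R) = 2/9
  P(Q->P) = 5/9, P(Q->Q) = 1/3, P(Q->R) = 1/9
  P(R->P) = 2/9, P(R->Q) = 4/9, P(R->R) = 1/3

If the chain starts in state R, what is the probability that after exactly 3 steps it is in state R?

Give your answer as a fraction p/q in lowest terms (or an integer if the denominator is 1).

Answer: 17/81

Derivation:
Computing P^3 by repeated multiplication:
P^1 =
  P: [2/3, 1/9, 2/9]
  Q: [5/9, 1/3, 1/9]
  R: [2/9, 4/9, 1/3]
P^2 =
  P: [5/9, 17/81, 19/81]
  Q: [47/81, 2/9, 16/81]
  R: [38/81, 26/81, 17/81]
P^3 =
  P: [131/243, 172/729, 164/729]
  Q: [404/729, 55/243, 160/729]
  R: [392/729, 184/729, 17/81]

(P^3)[R -> R] = 17/81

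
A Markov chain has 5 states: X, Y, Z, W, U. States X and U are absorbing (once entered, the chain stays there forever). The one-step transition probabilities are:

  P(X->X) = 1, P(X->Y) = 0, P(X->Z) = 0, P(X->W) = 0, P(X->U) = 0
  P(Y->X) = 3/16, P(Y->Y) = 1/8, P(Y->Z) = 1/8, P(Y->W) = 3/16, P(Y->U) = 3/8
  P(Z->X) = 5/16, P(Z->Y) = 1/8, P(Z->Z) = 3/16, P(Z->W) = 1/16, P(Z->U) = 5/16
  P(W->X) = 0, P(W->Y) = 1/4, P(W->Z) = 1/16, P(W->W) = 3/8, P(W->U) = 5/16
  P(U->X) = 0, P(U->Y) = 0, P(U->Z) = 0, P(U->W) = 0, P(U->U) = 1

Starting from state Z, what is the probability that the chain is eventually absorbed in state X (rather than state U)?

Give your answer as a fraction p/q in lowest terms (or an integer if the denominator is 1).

Answer: 178/399

Derivation:
Let a_i = P(absorbed in X | start in state i).
Boundary conditions: a_X = 1, a_U = 0.
For each transient state i, a_i = sum_j P(i->j) * a_j:
  a_Y = 3/16*a_X + 1/8*a_Y + 1/8*a_Z + 3/16*a_W + 3/8*a_U
  a_Z = 5/16*a_X + 1/8*a_Y + 3/16*a_Z + 1/16*a_W + 5/16*a_U
  a_W = 0*a_X + 1/4*a_Y + 1/16*a_Z + 3/8*a_W + 5/16*a_U

Substituting a_X = 1 and a_U = 0, rearrange to (I - Q) a = r where r[i] = P(i -> X):
  [7/8, -1/8, -3/16] . (a_Y, a_Z, a_W) = 3/16
  [-1/8, 13/16, -1/16] . (a_Y, a_Z, a_W) = 5/16
  [-1/4, -1/16, 5/8] . (a_Y, a_Z, a_W) = 0

Solving yields:
  a_Y = 251/798
  a_Z = 178/399
  a_W = 68/399

Starting state is Z, so the absorption probability is a_Z = 178/399.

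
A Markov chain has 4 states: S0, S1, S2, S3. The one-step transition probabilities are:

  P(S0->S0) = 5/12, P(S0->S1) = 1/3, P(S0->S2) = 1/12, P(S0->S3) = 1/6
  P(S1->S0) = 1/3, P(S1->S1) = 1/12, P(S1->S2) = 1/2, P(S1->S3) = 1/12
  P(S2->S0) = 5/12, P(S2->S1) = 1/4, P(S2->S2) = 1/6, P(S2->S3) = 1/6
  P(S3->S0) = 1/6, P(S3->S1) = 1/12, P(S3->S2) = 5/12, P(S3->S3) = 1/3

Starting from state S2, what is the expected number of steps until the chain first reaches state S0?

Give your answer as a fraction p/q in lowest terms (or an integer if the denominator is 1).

Answer: 1656/589

Derivation:
Let h_i = expected steps to first reach S0 from state i.
Boundary: h_S0 = 0.
First-step equations for the other states:
  h_S1 = 1 + 1/3*h_S0 + 1/12*h_S1 + 1/2*h_S2 + 1/12*h_S3
  h_S2 = 1 + 5/12*h_S0 + 1/4*h_S1 + 1/6*h_S2 + 1/6*h_S3
  h_S3 = 1 + 1/6*h_S0 + 1/12*h_S1 + 5/12*h_S2 + 1/3*h_S3

Substituting h_S0 = 0 and rearranging gives the linear system (I - Q) h = 1:
  [11/12, -1/2, -1/12] . (h_S1, h_S2, h_S3) = 1
  [-1/4, 5/6, -1/6] . (h_S1, h_S2, h_S3) = 1
  [-1/12, -5/12, 2/3] . (h_S1, h_S2, h_S3) = 1

Solving yields:
  h_S1 = 1740/589
  h_S2 = 1656/589
  h_S3 = 2136/589

Starting state is S2, so the expected hitting time is h_S2 = 1656/589.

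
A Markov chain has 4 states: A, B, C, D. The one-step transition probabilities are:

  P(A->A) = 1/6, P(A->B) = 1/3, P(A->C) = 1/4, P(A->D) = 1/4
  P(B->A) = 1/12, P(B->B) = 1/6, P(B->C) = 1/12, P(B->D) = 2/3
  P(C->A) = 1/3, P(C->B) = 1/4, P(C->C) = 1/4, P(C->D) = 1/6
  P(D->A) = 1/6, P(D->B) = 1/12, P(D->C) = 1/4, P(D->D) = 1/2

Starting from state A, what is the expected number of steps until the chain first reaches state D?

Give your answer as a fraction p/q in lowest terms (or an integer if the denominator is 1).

Let h_i = expected steps to first reach D from state i.
Boundary: h_D = 0.
First-step equations for the other states:
  h_A = 1 + 1/6*h_A + 1/3*h_B + 1/4*h_C + 1/4*h_D
  h_B = 1 + 1/12*h_A + 1/6*h_B + 1/12*h_C + 2/3*h_D
  h_C = 1 + 1/3*h_A + 1/4*h_B + 1/4*h_C + 1/6*h_D

Substituting h_D = 0 and rearranging gives the linear system (I - Q) h = 1:
  [5/6, -1/3, -1/4] . (h_A, h_B, h_C) = 1
  [-1/12, 5/6, -1/12] . (h_A, h_B, h_C) = 1
  [-1/3, -1/4, 3/4] . (h_A, h_B, h_C) = 1

Solving yields:
  h_A = 1992/689
  h_B = 96/53
  h_C = 2220/689

Starting state is A, so the expected hitting time is h_A = 1992/689.

Answer: 1992/689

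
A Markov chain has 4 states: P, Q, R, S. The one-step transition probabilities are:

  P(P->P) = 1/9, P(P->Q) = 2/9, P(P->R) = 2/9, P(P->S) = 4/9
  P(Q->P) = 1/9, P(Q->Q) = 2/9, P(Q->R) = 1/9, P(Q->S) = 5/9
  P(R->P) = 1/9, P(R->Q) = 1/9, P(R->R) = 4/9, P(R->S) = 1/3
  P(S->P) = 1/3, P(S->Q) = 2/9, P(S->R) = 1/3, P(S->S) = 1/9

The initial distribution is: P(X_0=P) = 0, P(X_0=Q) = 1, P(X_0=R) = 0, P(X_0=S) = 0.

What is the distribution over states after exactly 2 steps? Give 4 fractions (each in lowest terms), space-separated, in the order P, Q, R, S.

Answer: 19/81 17/81 23/81 22/81

Derivation:
Propagating the distribution step by step (d_{t+1} = d_t * P):
d_0 = (P=0, Q=1, R=0, S=0)
  d_1[P] = 0*1/9 + 1*1/9 + 0*1/9 + 0*1/3 = 1/9
  d_1[Q] = 0*2/9 + 1*2/9 + 0*1/9 + 0*2/9 = 2/9
  d_1[R] = 0*2/9 + 1*1/9 + 0*4/9 + 0*1/3 = 1/9
  d_1[S] = 0*4/9 + 1*5/9 + 0*1/3 + 0*1/9 = 5/9
d_1 = (P=1/9, Q=2/9, R=1/9, S=5/9)
  d_2[P] = 1/9*1/9 + 2/9*1/9 + 1/9*1/9 + 5/9*1/3 = 19/81
  d_2[Q] = 1/9*2/9 + 2/9*2/9 + 1/9*1/9 + 5/9*2/9 = 17/81
  d_2[R] = 1/9*2/9 + 2/9*1/9 + 1/9*4/9 + 5/9*1/3 = 23/81
  d_2[S] = 1/9*4/9 + 2/9*5/9 + 1/9*1/3 + 5/9*1/9 = 22/81
d_2 = (P=19/81, Q=17/81, R=23/81, S=22/81)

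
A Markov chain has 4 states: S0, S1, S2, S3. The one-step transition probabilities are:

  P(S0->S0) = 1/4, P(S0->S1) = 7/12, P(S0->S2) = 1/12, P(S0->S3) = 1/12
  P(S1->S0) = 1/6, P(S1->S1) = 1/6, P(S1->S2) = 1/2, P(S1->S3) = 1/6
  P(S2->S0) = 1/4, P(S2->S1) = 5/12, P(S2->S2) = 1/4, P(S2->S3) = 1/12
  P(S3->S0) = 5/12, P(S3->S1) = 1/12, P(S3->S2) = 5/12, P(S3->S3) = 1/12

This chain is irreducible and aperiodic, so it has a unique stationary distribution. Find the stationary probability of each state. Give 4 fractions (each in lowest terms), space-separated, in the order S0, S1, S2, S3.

The stationary distribution satisfies pi = pi * P, i.e.:
  pi_S0 = 1/4*pi_S0 + 1/6*pi_S1 + 1/4*pi_S2 + 5/12*pi_S3
  pi_S1 = 7/12*pi_S0 + 1/6*pi_S1 + 5/12*pi_S2 + 1/12*pi_S3
  pi_S2 = 1/12*pi_S0 + 1/2*pi_S1 + 1/4*pi_S2 + 5/12*pi_S3
  pi_S3 = 1/12*pi_S0 + 1/6*pi_S1 + 1/12*pi_S2 + 1/12*pi_S3
with normalization: pi_S0 + pi_S1 + pi_S2 + pi_S3 = 1.

Using the first 3 balance equations plus normalization, the linear system A*pi = b is:
  [-3/4, 1/6, 1/4, 5/12] . pi = 0
  [7/12, -5/6, 5/12, 1/12] . pi = 0
  [1/12, 1/2, -3/4, 5/12] . pi = 0
  [1, 1, 1, 1] . pi = 1

Solving yields:
  pi_S0 = 134/557
  pi_S1 = 187/557
  pi_S2 = 174/557
  pi_S3 = 62/557

Verification (pi * P):
  134/557*1/4 + 187/557*1/6 + 174/557*1/4 + 62/557*5/12 = 134/557 = pi_S0  (ok)
  134/557*7/12 + 187/557*1/6 + 174/557*5/12 + 62/557*1/12 = 187/557 = pi_S1  (ok)
  134/557*1/12 + 187/557*1/2 + 174/557*1/4 + 62/557*5/12 = 174/557 = pi_S2  (ok)
  134/557*1/12 + 187/557*1/6 + 174/557*1/12 + 62/557*1/12 = 62/557 = pi_S3  (ok)

Answer: 134/557 187/557 174/557 62/557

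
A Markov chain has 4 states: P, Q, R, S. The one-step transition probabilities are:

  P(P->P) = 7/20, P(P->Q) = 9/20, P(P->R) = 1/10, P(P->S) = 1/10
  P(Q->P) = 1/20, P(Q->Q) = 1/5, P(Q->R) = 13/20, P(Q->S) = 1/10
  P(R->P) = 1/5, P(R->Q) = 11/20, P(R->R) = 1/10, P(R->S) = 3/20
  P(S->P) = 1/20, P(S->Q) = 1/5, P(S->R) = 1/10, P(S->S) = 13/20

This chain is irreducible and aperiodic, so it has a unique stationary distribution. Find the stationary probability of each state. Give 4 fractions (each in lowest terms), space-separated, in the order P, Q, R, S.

Answer: 575/4357 1446/4357 1231/4357 1105/4357

Derivation:
The stationary distribution satisfies pi = pi * P, i.e.:
  pi_P = 7/20*pi_P + 1/20*pi_Q + 1/5*pi_R + 1/20*pi_S
  pi_Q = 9/20*pi_P + 1/5*pi_Q + 11/20*pi_R + 1/5*pi_S
  pi_R = 1/10*pi_P + 13/20*pi_Q + 1/10*pi_R + 1/10*pi_S
  pi_S = 1/10*pi_P + 1/10*pi_Q + 3/20*pi_R + 13/20*pi_S
with normalization: pi_P + pi_Q + pi_R + pi_S = 1.

Using the first 3 balance equations plus normalization, the linear system A*pi = b is:
  [-13/20, 1/20, 1/5, 1/20] . pi = 0
  [9/20, -4/5, 11/20, 1/5] . pi = 0
  [1/10, 13/20, -9/10, 1/10] . pi = 0
  [1, 1, 1, 1] . pi = 1

Solving yields:
  pi_P = 575/4357
  pi_Q = 1446/4357
  pi_R = 1231/4357
  pi_S = 1105/4357

Verification (pi * P):
  575/4357*7/20 + 1446/4357*1/20 + 1231/4357*1/5 + 1105/4357*1/20 = 575/4357 = pi_P  (ok)
  575/4357*9/20 + 1446/4357*1/5 + 1231/4357*11/20 + 1105/4357*1/5 = 1446/4357 = pi_Q  (ok)
  575/4357*1/10 + 1446/4357*13/20 + 1231/4357*1/10 + 1105/4357*1/10 = 1231/4357 = pi_R  (ok)
  575/4357*1/10 + 1446/4357*1/10 + 1231/4357*3/20 + 1105/4357*13/20 = 1105/4357 = pi_S  (ok)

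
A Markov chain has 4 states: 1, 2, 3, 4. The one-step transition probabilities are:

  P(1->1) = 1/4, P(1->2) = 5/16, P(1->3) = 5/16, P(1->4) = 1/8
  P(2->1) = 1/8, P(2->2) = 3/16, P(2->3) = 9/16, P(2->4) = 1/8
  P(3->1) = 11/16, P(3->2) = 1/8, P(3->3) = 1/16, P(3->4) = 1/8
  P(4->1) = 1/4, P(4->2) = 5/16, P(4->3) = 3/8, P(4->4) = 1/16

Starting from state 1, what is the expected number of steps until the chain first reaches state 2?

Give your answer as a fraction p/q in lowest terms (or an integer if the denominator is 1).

Let h_i = expected steps to first reach 2 from state i.
Boundary: h_2 = 0.
First-step equations for the other states:
  h_1 = 1 + 1/4*h_1 + 5/16*h_2 + 5/16*h_3 + 1/8*h_4
  h_3 = 1 + 11/16*h_1 + 1/8*h_2 + 1/16*h_3 + 1/8*h_4
  h_4 = 1 + 1/4*h_1 + 5/16*h_2 + 3/8*h_3 + 1/16*h_4

Substituting h_2 = 0 and rearranging gives the linear system (I - Q) h = 1:
  [3/4, -5/16, -1/8] . (h_1, h_3, h_4) = 1
  [-11/16, 15/16, -1/8] . (h_1, h_3, h_4) = 1
  [-1/4, -3/8, 15/16] . (h_1, h_3, h_4) = 1

Solving yields:
  h_1 = 5440/1439
  h_3 = 6256/1439
  h_4 = 5488/1439

Starting state is 1, so the expected hitting time is h_1 = 5440/1439.

Answer: 5440/1439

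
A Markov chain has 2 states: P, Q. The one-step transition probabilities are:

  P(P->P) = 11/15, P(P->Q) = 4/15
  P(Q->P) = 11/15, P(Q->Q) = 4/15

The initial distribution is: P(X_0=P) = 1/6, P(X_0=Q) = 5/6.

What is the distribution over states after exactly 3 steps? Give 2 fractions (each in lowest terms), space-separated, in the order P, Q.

Answer: 11/15 4/15

Derivation:
Propagating the distribution step by step (d_{t+1} = d_t * P):
d_0 = (P=1/6, Q=5/6)
  d_1[P] = 1/6*11/15 + 5/6*11/15 = 11/15
  d_1[Q] = 1/6*4/15 + 5/6*4/15 = 4/15
d_1 = (P=11/15, Q=4/15)
  d_2[P] = 11/15*11/15 + 4/15*11/15 = 11/15
  d_2[Q] = 11/15*4/15 + 4/15*4/15 = 4/15
d_2 = (P=11/15, Q=4/15)
  d_3[P] = 11/15*11/15 + 4/15*11/15 = 11/15
  d_3[Q] = 11/15*4/15 + 4/15*4/15 = 4/15
d_3 = (P=11/15, Q=4/15)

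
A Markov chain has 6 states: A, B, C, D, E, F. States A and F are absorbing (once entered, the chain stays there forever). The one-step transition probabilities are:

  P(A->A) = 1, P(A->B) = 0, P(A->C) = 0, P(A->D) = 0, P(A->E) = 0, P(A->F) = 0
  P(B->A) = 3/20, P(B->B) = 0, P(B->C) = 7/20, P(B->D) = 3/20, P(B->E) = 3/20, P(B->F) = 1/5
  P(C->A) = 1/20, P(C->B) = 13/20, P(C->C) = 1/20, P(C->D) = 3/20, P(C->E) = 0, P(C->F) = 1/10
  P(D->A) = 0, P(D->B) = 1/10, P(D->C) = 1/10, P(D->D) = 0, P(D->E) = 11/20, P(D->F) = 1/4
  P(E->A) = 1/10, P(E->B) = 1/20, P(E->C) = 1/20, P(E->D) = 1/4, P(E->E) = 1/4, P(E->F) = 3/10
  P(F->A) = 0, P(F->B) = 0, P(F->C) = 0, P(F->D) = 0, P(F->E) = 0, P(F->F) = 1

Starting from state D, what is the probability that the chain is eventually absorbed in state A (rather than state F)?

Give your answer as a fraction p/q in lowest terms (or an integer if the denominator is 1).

Let a_i = P(absorbed in A | start in state i).
Boundary conditions: a_A = 1, a_F = 0.
For each transient state i, a_i = sum_j P(i->j) * a_j:
  a_B = 3/20*a_A + 0*a_B + 7/20*a_C + 3/20*a_D + 3/20*a_E + 1/5*a_F
  a_C = 1/20*a_A + 13/20*a_B + 1/20*a_C + 3/20*a_D + 0*a_E + 1/10*a_F
  a_D = 0*a_A + 1/10*a_B + 1/10*a_C + 0*a_D + 11/20*a_E + 1/4*a_F
  a_E = 1/10*a_A + 1/20*a_B + 1/20*a_C + 1/4*a_D + 1/4*a_E + 3/10*a_F

Substituting a_A = 1 and a_F = 0, rearrange to (I - Q) a = r where r[i] = P(i -> A):
  [1, -7/20, -3/20, -3/20] . (a_B, a_C, a_D, a_E) = 3/20
  [-13/20, 19/20, -3/20, 0] . (a_B, a_C, a_D, a_E) = 1/20
  [-1/10, -1/10, 1, -11/20] . (a_B, a_C, a_D, a_E) = 0
  [-1/20, -1/20, -1/4, 3/4] . (a_B, a_C, a_D, a_E) = 1/10

Solving yields:
  a_B = 4871/15167
  a_C = 18385/60668
  a_D = 11785/60668
  a_E = 7271/30334

Starting state is D, so the absorption probability is a_D = 11785/60668.

Answer: 11785/60668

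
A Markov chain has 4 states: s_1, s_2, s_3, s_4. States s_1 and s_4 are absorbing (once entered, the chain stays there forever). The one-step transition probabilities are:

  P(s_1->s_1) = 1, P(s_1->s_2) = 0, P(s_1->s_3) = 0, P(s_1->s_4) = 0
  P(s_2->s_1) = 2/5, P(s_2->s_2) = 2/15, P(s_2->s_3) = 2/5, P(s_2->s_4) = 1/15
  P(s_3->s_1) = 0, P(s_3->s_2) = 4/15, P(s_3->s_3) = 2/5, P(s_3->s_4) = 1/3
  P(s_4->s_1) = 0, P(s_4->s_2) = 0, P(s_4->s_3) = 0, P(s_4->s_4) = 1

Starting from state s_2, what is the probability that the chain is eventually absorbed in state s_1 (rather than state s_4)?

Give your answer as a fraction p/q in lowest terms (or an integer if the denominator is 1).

Let a_i = P(absorbed in s_1 | start in state i).
Boundary conditions: a_s_1 = 1, a_s_4 = 0.
For each transient state i, a_i = sum_j P(i->j) * a_j:
  a_s_2 = 2/5*a_s_1 + 2/15*a_s_2 + 2/5*a_s_3 + 1/15*a_s_4
  a_s_3 = 0*a_s_1 + 4/15*a_s_2 + 2/5*a_s_3 + 1/3*a_s_4

Substituting a_s_1 = 1 and a_s_4 = 0, rearrange to (I - Q) a = r where r[i] = P(i -> s_1):
  [13/15, -2/5] . (a_s_2, a_s_3) = 2/5
  [-4/15, 3/5] . (a_s_2, a_s_3) = 0

Solving yields:
  a_s_2 = 18/31
  a_s_3 = 8/31

Starting state is s_2, so the absorption probability is a_s_2 = 18/31.

Answer: 18/31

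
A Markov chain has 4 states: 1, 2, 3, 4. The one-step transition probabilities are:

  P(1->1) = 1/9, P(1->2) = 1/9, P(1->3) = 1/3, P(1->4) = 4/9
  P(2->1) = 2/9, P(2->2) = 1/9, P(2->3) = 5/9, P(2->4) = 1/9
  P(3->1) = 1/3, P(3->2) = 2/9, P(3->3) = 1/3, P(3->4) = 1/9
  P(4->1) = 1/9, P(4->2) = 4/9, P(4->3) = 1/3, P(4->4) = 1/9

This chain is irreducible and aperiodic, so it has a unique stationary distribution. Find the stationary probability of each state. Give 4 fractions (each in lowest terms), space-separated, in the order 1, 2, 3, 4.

Answer: 230/1047 75/349 133/349 193/1047

Derivation:
The stationary distribution satisfies pi = pi * P, i.e.:
  pi_1 = 1/9*pi_1 + 2/9*pi_2 + 1/3*pi_3 + 1/9*pi_4
  pi_2 = 1/9*pi_1 + 1/9*pi_2 + 2/9*pi_3 + 4/9*pi_4
  pi_3 = 1/3*pi_1 + 5/9*pi_2 + 1/3*pi_3 + 1/3*pi_4
  pi_4 = 4/9*pi_1 + 1/9*pi_2 + 1/9*pi_3 + 1/9*pi_4
with normalization: pi_1 + pi_2 + pi_3 + pi_4 = 1.

Using the first 3 balance equations plus normalization, the linear system A*pi = b is:
  [-8/9, 2/9, 1/3, 1/9] . pi = 0
  [1/9, -8/9, 2/9, 4/9] . pi = 0
  [1/3, 5/9, -2/3, 1/3] . pi = 0
  [1, 1, 1, 1] . pi = 1

Solving yields:
  pi_1 = 230/1047
  pi_2 = 75/349
  pi_3 = 133/349
  pi_4 = 193/1047

Verification (pi * P):
  230/1047*1/9 + 75/349*2/9 + 133/349*1/3 + 193/1047*1/9 = 230/1047 = pi_1  (ok)
  230/1047*1/9 + 75/349*1/9 + 133/349*2/9 + 193/1047*4/9 = 75/349 = pi_2  (ok)
  230/1047*1/3 + 75/349*5/9 + 133/349*1/3 + 193/1047*1/3 = 133/349 = pi_3  (ok)
  230/1047*4/9 + 75/349*1/9 + 133/349*1/9 + 193/1047*1/9 = 193/1047 = pi_4  (ok)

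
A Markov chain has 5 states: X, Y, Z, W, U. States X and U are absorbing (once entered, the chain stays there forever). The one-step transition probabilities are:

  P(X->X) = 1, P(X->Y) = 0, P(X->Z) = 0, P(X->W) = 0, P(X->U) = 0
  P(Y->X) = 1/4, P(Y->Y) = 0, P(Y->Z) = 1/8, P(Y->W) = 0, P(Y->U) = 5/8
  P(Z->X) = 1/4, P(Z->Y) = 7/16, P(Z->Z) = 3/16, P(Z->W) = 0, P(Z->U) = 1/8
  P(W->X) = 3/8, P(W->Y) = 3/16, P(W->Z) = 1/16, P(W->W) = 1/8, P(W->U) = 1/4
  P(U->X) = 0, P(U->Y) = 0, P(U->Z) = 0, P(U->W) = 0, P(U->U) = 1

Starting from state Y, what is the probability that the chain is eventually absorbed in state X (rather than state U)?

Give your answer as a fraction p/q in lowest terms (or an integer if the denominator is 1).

Let a_i = P(absorbed in X | start in state i).
Boundary conditions: a_X = 1, a_U = 0.
For each transient state i, a_i = sum_j P(i->j) * a_j:
  a_Y = 1/4*a_X + 0*a_Y + 1/8*a_Z + 0*a_W + 5/8*a_U
  a_Z = 1/4*a_X + 7/16*a_Y + 3/16*a_Z + 0*a_W + 1/8*a_U
  a_W = 3/8*a_X + 3/16*a_Y + 1/16*a_Z + 1/8*a_W + 1/4*a_U

Substituting a_X = 1 and a_U = 0, rearrange to (I - Q) a = r where r[i] = P(i -> X):
  [1, -1/8, 0] . (a_Y, a_Z, a_W) = 1/4
  [-7/16, 13/16, 0] . (a_Y, a_Z, a_W) = 1/4
  [-3/16, -1/16, 7/8] . (a_Y, a_Z, a_W) = 3/8

Solving yields:
  a_Y = 30/97
  a_Z = 46/97
  a_W = 359/679

Starting state is Y, so the absorption probability is a_Y = 30/97.

Answer: 30/97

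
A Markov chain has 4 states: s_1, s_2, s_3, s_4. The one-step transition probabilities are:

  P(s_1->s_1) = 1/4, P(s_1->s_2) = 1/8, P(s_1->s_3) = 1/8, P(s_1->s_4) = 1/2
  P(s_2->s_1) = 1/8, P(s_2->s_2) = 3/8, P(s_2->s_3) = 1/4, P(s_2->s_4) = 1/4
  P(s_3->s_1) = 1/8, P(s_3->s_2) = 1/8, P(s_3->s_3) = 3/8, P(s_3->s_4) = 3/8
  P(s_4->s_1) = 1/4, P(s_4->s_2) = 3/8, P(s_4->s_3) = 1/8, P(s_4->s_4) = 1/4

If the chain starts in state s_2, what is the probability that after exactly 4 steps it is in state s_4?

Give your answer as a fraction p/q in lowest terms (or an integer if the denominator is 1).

Computing P^4 by repeated multiplication:
P^1 =
  s_1: [1/4, 1/8, 1/8, 1/2]
  s_2: [1/8, 3/8, 1/4, 1/4]
  s_3: [1/8, 1/8, 3/8, 3/8]
  s_4: [1/4, 3/8, 1/8, 1/4]
P^2 =
  s_1: [7/32, 9/32, 11/64, 21/64]
  s_2: [11/64, 9/32, 15/64, 5/16]
  s_3: [3/16, 1/4, 15/64, 21/64]
  s_4: [3/16, 9/32, 13/64, 21/64]
P^3 =
  s_1: [99/512, 71/256, 13/64, 167/512]
  s_2: [95/512, 35/128, 7/32, 165/512]
  s_3: [97/512, 69/256, 55/256, 167/512]
  s_4: [97/512, 71/256, 27/128, 165/512]
P^4 =
  s_1: [389/2048, 565/2048, 431/2048, 663/2048]
  s_2: [193/1024, 561/2048, 219/1024, 663/2048]
  s_3: [97/512, 561/2048, 435/2048, 83/256]
  s_4: [387/2048, 563/2048, 435/2048, 663/2048]

(P^4)[s_2 -> s_4] = 663/2048

Answer: 663/2048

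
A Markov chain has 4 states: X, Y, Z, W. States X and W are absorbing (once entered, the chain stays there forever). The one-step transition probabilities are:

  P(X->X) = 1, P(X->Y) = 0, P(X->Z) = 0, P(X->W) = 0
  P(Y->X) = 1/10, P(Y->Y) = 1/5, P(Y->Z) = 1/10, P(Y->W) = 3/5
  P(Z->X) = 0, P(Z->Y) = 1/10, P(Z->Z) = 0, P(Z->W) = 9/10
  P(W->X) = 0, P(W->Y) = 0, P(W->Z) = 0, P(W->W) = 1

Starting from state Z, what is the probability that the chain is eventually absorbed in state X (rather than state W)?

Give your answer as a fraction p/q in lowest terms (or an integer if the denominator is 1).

Let a_i = P(absorbed in X | start in state i).
Boundary conditions: a_X = 1, a_W = 0.
For each transient state i, a_i = sum_j P(i->j) * a_j:
  a_Y = 1/10*a_X + 1/5*a_Y + 1/10*a_Z + 3/5*a_W
  a_Z = 0*a_X + 1/10*a_Y + 0*a_Z + 9/10*a_W

Substituting a_X = 1 and a_W = 0, rearrange to (I - Q) a = r where r[i] = P(i -> X):
  [4/5, -1/10] . (a_Y, a_Z) = 1/10
  [-1/10, 1] . (a_Y, a_Z) = 0

Solving yields:
  a_Y = 10/79
  a_Z = 1/79

Starting state is Z, so the absorption probability is a_Z = 1/79.

Answer: 1/79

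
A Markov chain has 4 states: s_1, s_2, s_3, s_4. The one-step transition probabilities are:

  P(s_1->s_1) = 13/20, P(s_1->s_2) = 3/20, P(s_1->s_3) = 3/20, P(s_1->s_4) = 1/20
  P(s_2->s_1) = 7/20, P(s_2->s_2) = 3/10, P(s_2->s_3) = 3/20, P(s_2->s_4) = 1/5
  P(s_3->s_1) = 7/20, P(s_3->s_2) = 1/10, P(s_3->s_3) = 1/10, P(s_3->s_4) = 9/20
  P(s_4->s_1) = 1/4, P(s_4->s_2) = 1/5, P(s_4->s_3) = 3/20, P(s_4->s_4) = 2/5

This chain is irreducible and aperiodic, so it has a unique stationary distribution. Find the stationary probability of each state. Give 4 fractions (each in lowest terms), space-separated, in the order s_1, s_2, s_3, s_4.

The stationary distribution satisfies pi = pi * P, i.e.:
  pi_s_1 = 13/20*pi_s_1 + 7/20*pi_s_2 + 7/20*pi_s_3 + 1/4*pi_s_4
  pi_s_2 = 3/20*pi_s_1 + 3/10*pi_s_2 + 1/10*pi_s_3 + 1/5*pi_s_4
  pi_s_3 = 3/20*pi_s_1 + 3/20*pi_s_2 + 1/10*pi_s_3 + 3/20*pi_s_4
  pi_s_4 = 1/20*pi_s_1 + 1/5*pi_s_2 + 9/20*pi_s_3 + 2/5*pi_s_4
with normalization: pi_s_1 + pi_s_2 + pi_s_3 + pi_s_4 = 1.

Using the first 3 balance equations plus normalization, the linear system A*pi = b is:
  [-7/20, 7/20, 7/20, 1/4] . pi = 0
  [3/20, -7/10, 1/10, 1/5] . pi = 0
  [3/20, 3/20, -9/10, 3/20] . pi = 0
  [1, 1, 1, 1] . pi = 1

Solving yields:
  pi_s_1 = 359/763
  pi_s_2 = 275/1526
  pi_s_3 = 1/7
  pi_s_4 = 45/218

Verification (pi * P):
  359/763*13/20 + 275/1526*7/20 + 1/7*7/20 + 45/218*1/4 = 359/763 = pi_s_1  (ok)
  359/763*3/20 + 275/1526*3/10 + 1/7*1/10 + 45/218*1/5 = 275/1526 = pi_s_2  (ok)
  359/763*3/20 + 275/1526*3/20 + 1/7*1/10 + 45/218*3/20 = 1/7 = pi_s_3  (ok)
  359/763*1/20 + 275/1526*1/5 + 1/7*9/20 + 45/218*2/5 = 45/218 = pi_s_4  (ok)

Answer: 359/763 275/1526 1/7 45/218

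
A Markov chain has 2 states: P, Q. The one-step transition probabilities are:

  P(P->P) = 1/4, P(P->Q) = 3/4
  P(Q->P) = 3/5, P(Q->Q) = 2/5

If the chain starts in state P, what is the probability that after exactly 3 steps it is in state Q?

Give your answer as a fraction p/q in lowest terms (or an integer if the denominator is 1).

Answer: 927/1600

Derivation:
Computing P^3 by repeated multiplication:
P^1 =
  P: [1/4, 3/4]
  Q: [3/5, 2/5]
P^2 =
  P: [41/80, 39/80]
  Q: [39/100, 61/100]
P^3 =
  P: [673/1600, 927/1600]
  Q: [927/2000, 1073/2000]

(P^3)[P -> Q] = 927/1600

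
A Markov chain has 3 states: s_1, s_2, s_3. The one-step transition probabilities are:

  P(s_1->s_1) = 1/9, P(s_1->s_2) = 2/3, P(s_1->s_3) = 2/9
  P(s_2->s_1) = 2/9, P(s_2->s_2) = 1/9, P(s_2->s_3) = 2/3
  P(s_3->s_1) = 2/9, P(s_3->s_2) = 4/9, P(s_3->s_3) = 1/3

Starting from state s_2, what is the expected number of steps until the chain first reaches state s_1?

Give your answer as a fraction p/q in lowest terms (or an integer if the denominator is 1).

Let h_i = expected steps to first reach s_1 from state i.
Boundary: h_s_1 = 0.
First-step equations for the other states:
  h_s_2 = 1 + 2/9*h_s_1 + 1/9*h_s_2 + 2/3*h_s_3
  h_s_3 = 1 + 2/9*h_s_1 + 4/9*h_s_2 + 1/3*h_s_3

Substituting h_s_1 = 0 and rearranging gives the linear system (I - Q) h = 1:
  [8/9, -2/3] . (h_s_2, h_s_3) = 1
  [-4/9, 2/3] . (h_s_2, h_s_3) = 1

Solving yields:
  h_s_2 = 9/2
  h_s_3 = 9/2

Starting state is s_2, so the expected hitting time is h_s_2 = 9/2.

Answer: 9/2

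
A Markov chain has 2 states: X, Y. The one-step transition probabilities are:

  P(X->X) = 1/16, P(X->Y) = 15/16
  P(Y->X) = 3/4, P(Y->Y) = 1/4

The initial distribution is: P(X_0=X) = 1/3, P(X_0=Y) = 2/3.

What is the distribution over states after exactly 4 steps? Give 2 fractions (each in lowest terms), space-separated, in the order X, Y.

Propagating the distribution step by step (d_{t+1} = d_t * P):
d_0 = (X=1/3, Y=2/3)
  d_1[X] = 1/3*1/16 + 2/3*3/4 = 25/48
  d_1[Y] = 1/3*15/16 + 2/3*1/4 = 23/48
d_1 = (X=25/48, Y=23/48)
  d_2[X] = 25/48*1/16 + 23/48*3/4 = 301/768
  d_2[Y] = 25/48*15/16 + 23/48*1/4 = 467/768
d_2 = (X=301/768, Y=467/768)
  d_3[X] = 301/768*1/16 + 467/768*3/4 = 5905/12288
  d_3[Y] = 301/768*15/16 + 467/768*1/4 = 6383/12288
d_3 = (X=5905/12288, Y=6383/12288)
  d_4[X] = 5905/12288*1/16 + 6383/12288*3/4 = 82501/196608
  d_4[Y] = 5905/12288*15/16 + 6383/12288*1/4 = 114107/196608
d_4 = (X=82501/196608, Y=114107/196608)

Answer: 82501/196608 114107/196608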